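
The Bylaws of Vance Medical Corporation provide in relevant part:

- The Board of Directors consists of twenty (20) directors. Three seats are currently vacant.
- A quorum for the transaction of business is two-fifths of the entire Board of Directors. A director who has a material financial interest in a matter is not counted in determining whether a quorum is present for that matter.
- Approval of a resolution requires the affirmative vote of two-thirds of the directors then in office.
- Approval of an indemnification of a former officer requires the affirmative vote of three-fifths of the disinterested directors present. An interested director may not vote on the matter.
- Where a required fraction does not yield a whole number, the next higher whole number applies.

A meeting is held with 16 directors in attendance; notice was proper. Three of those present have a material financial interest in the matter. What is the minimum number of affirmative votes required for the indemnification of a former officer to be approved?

The indemnification of a former officer requires three-fifths of the disinterested directors present (16 − 3 = 13).
3/5 of 13 = 7.80, rounded up to 8.

8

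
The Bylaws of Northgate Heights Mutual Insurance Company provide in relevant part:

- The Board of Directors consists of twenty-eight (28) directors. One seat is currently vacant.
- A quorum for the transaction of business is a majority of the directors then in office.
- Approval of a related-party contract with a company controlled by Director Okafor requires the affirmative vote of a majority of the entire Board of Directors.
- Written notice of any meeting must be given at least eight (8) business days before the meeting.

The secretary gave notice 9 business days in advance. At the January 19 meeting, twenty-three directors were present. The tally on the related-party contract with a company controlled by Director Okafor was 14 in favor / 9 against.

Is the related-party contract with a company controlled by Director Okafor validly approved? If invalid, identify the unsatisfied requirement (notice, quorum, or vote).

Invalid — vote requirement not satisfied.

Notice: 9 business days given; 8 required (9 ≥ 8). Satisfied.
Quorum: 23 present; quorum is 14. Satisfied.
Vote: the related-party contract with a company controlled by Director Okafor requires a majority of the entire Board of Directors (28). A majority of 28 is 15, so 15 affirmative votes are needed; 14 voted in favor. Not satisfied.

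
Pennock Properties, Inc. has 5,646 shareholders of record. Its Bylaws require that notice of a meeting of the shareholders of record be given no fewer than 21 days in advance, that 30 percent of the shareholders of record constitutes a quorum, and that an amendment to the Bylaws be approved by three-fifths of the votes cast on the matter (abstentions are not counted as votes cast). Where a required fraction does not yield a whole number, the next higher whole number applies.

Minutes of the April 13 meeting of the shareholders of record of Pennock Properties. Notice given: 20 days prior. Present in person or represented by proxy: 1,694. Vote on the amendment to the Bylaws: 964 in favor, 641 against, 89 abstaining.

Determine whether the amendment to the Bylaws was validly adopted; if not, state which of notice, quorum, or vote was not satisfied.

Invalid — notice requirement not satisfied.

Notice: 20 days given; 21 required. Not satisfied.
Quorum: 30% of 5,646 = 1,693.80, rounded up to 1,694; 1,694 present. Satisfied.
Vote: requires three-fifths of the votes cast (1,694 − 89 abstaining = 1,605); 3/5 of 1605 = 963, so 963 needed; 964 in favor. Satisfied.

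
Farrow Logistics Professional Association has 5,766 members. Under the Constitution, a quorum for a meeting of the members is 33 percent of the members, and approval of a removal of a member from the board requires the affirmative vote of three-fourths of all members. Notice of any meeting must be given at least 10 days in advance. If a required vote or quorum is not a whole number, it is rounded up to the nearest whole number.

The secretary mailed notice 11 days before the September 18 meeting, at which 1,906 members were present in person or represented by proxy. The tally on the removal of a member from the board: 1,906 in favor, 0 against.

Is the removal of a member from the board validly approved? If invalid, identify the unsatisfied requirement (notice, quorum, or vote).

Notice: 11 days given; 10 required. Satisfied.
Quorum: 33% of 5,766 = 1,902.78, rounded up to 1,903; 1,906 present. Satisfied.
Vote: requires three-fourths of all members (5,766); 3/4 of 5766 = 4324.50, rounded up to 4325, so 4,325 needed; 1,906 in favor. Not satisfied.

Invalid — vote requirement not satisfied.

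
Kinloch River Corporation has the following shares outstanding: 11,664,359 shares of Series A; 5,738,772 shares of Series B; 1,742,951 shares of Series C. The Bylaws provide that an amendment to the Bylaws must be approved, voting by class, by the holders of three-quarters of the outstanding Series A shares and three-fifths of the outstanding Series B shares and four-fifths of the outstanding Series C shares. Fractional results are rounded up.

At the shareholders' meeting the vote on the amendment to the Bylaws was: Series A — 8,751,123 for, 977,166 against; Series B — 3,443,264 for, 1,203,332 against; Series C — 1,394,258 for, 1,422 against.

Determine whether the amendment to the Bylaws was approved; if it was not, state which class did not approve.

Not approved — the Series C shares did not give the required vote.

Series A: 3/4 of 11664359 = 8748269.25, rounded up to 8748270; 8,748,270 required, 8,751,123 in favor — approved.
Series B: 3/5 of 5738772 = 3443263.20, rounded up to 3443264; 3,443,264 required, 3,443,264 in favor — approved.
Series C: 4/5 of 1742951 = 1394360.80, rounded up to 1394361; 1,394,361 required, 1,394,258 in favor — not approved.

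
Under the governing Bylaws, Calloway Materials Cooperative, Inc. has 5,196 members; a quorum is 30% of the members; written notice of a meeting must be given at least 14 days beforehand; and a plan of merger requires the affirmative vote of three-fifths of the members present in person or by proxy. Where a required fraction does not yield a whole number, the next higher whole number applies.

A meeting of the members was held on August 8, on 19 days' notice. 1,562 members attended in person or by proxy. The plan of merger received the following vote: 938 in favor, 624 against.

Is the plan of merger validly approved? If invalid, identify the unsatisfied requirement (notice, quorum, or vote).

Valid — all requirements satisfied.

Notice: 19 days given; 14 required. Satisfied.
Quorum: 30% of 5,196 = 1,558.80, rounded up to 1,559; 1,562 present. Satisfied.
Vote: requires three-fifths of those present (1,562); 3/5 of 1562 = 937.20, rounded up to 938, so 938 needed; 938 in favor. Satisfied.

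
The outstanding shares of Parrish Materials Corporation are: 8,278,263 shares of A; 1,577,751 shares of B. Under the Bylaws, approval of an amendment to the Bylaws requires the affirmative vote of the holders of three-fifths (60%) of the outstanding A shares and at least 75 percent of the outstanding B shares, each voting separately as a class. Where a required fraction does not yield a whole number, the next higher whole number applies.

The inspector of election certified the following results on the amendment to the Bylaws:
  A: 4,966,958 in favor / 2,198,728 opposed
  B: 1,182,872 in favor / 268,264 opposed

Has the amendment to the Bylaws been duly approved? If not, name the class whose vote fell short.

A: 3/5 of 8278263 = 4966957.80, rounded up to 4966958; 4,966,958 required, 4,966,958 in favor — approved.
B: 3/4 of 1577751 = 1183313.25, rounded up to 1183314; 1,183,314 required, 1,182,872 in favor — not approved.

Not approved — the B shares did not give the required vote.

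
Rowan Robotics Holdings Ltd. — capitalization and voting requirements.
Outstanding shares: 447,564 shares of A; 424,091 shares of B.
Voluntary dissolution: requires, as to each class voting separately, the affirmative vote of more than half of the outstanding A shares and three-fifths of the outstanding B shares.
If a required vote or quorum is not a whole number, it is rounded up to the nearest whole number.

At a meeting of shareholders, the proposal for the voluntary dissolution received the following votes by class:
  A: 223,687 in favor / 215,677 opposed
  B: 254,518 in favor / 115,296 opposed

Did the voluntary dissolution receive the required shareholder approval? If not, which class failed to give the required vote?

Not approved — the A shares did not give the required vote.

A: a majority of 447564 is 223783; 223,783 required, 223,687 in favor — not approved.
B: 3/5 of 424091 = 254454.60, rounded up to 254455; 254,455 required, 254,518 in favor — approved.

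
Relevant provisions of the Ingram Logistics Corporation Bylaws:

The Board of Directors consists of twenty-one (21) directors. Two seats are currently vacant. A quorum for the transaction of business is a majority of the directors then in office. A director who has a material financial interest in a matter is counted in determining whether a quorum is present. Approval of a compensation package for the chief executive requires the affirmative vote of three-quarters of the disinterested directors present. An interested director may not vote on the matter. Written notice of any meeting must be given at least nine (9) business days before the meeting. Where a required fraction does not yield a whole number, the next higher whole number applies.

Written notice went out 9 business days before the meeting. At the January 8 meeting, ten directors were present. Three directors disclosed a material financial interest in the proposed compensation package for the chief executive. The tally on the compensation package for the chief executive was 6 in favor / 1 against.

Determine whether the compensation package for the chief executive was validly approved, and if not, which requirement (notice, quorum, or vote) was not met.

Notice: 9 business days given; 9 required (9 ≥ 9). Satisfied.
Quorum: 10 present (interested directors count toward quorum); quorum is 10. Satisfied.
Vote: the compensation package for the chief executive requires three-fourths of the disinterested directors present (10 − 3 = 7). 3/4 of 7 = 5.25, rounded up to 6, so 6 affirmative votes are needed; 6 voted in favor. Satisfied.

Valid — all requirements satisfied.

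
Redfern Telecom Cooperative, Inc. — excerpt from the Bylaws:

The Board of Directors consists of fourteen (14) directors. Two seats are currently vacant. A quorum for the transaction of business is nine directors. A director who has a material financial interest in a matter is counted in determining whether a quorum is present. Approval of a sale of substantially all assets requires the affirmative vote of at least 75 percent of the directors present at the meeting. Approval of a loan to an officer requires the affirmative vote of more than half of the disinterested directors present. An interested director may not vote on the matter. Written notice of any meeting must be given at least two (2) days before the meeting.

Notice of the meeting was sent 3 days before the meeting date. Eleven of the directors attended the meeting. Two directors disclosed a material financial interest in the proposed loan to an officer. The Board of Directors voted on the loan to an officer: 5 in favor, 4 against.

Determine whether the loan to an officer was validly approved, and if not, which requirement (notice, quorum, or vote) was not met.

Valid — all requirements satisfied.

Notice: 3 days given; 2 required (3 ≥ 2). Satisfied.
Quorum: 11 present (interested directors count toward quorum); quorum is 9. Satisfied.
Vote: the loan to an officer requires a majority of the disinterested directors present (11 − 2 = 9). A majority of 9 is 5, so 5 affirmative votes are needed; 5 voted in favor. Satisfied.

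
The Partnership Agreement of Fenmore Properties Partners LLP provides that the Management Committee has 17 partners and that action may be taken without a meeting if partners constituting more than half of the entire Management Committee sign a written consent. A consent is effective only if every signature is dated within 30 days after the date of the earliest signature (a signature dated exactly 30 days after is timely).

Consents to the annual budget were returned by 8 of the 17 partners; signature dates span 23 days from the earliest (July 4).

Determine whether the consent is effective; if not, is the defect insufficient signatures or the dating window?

Not effective — insufficient signatures.

Signatures required: more than half of 17 — a majority of 17 is 9, so 9 needed; 8 signed. Insufficient.
Dating window: the latest signature is 23 days after the earliest; the limit is 30 days. Within the window.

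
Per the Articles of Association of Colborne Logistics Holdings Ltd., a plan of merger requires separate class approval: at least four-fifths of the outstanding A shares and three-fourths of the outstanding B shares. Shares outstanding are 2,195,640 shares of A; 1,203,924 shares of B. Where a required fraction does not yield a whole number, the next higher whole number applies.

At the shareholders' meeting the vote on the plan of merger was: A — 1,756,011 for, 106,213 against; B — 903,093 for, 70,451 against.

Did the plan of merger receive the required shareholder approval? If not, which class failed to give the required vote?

A: 4/5 of 2195640 = 1756512; 1,756,512 required, 1,756,011 in favor — not approved.
B: 3/4 of 1203924 = 902943; 902,943 required, 903,093 in favor — approved.

Not approved — the A shares did not give the required vote.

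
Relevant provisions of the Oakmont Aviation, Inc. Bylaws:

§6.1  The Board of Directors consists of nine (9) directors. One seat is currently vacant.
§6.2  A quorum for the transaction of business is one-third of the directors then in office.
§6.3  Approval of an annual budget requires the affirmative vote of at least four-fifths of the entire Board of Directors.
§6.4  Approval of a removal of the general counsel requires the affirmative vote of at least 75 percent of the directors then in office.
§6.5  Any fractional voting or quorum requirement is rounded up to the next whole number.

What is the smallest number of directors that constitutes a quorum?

3

1/3 of 8 = 2.67, rounded up to 3.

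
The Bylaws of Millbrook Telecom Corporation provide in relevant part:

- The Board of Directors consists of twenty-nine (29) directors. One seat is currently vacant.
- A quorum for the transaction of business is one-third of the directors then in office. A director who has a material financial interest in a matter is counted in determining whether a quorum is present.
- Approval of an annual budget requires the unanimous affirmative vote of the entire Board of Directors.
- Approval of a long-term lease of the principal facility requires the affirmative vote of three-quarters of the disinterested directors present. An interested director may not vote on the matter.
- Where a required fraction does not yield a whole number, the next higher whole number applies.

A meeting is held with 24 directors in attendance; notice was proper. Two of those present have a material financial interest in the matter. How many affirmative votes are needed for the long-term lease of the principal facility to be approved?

17

The long-term lease of the principal facility requires three-fourths of the disinterested directors present (24 − 2 = 22).
3/4 of 22 = 16.50, rounded up to 17.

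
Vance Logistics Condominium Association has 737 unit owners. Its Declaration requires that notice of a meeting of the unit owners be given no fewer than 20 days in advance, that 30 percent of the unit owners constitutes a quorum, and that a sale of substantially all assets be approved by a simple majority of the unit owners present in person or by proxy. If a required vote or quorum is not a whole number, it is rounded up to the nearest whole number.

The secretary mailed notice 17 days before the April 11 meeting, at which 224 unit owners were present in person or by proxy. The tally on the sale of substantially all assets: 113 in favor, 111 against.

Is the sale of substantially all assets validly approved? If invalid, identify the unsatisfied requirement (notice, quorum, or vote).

Notice: 17 days given; 20 required. Not satisfied.
Quorum: 30% of 737 = 221.10, rounded up to 222; 224 present. Satisfied.
Vote: requires a majority of those present (224); a majority of 224 is 113, so 113 needed; 113 in favor. Satisfied.

Invalid — notice requirement not satisfied.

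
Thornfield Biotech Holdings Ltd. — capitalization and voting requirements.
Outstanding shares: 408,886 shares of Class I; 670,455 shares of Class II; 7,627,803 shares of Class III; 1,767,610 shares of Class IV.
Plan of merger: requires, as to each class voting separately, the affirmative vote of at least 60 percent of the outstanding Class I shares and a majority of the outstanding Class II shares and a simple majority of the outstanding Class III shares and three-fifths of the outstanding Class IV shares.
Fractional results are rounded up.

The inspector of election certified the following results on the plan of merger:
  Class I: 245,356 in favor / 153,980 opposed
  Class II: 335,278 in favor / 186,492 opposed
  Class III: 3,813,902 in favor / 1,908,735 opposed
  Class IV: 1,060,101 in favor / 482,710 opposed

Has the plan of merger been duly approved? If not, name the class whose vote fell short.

Not approved — the Class IV shares did not give the required vote.

Class I: 3/5 of 408886 = 245331.60, rounded up to 245332; 245,332 required, 245,356 in favor — approved.
Class II: a majority of 670455 is 335228; 335,228 required, 335,278 in favor — approved.
Class III: a majority of 7627803 is 3813902; 3,813,902 required, 3,813,902 in favor — approved.
Class IV: 3/5 of 1767610 = 1060566; 1,060,566 required, 1,060,101 in favor — not approved.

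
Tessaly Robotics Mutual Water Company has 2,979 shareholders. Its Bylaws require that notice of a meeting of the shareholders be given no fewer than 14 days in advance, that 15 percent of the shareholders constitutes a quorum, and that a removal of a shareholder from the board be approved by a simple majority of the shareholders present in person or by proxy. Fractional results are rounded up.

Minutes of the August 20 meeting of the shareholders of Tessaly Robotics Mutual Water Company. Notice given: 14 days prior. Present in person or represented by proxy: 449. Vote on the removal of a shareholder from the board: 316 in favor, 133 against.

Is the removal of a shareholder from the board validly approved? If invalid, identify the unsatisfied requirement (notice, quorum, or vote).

Valid — all requirements satisfied.

Notice: 14 days given; 14 required. Satisfied.
Quorum: 15% of 2,979 = 446.85, rounded up to 447; 449 present. Satisfied.
Vote: requires a majority of those present (449); a majority of 449 is 225, so 225 needed; 316 in favor. Satisfied.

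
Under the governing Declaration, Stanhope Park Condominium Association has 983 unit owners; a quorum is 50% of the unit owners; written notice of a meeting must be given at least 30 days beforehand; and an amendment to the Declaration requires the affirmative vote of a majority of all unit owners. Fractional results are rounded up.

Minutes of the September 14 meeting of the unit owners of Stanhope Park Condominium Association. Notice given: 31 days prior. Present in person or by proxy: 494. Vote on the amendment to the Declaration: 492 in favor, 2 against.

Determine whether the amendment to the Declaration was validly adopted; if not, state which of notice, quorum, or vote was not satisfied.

Notice: 31 days given; 30 required. Satisfied.
Quorum: 50% of 983 = 491.50, rounded up to 492; 494 present. Satisfied.
Vote: requires a majority of all unit owners (983); a majority of 983 is 492, so 492 needed; 492 in favor. Satisfied.

Valid — all requirements satisfied.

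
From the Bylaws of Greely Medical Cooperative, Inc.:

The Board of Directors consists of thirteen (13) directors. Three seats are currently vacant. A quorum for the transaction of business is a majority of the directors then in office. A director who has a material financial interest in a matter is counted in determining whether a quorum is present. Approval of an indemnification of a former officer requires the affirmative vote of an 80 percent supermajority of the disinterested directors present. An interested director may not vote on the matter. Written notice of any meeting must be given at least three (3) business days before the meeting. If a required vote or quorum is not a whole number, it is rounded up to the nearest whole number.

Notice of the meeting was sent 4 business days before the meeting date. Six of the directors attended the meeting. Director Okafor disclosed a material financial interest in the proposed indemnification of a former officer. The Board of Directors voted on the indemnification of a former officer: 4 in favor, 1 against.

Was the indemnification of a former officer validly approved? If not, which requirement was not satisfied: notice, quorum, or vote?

Valid — all requirements satisfied.

Notice: 4 business days given; 3 required (4 ≥ 3). Satisfied.
Quorum: 6 present (interested directors count toward quorum); quorum is 6. Satisfied.
Vote: the indemnification of a former officer requires four-fifths of the disinterested directors present (6 − 1 = 5). 4/5 of 5 = 4, so 4 affirmative votes are needed; 4 voted in favor. Satisfied.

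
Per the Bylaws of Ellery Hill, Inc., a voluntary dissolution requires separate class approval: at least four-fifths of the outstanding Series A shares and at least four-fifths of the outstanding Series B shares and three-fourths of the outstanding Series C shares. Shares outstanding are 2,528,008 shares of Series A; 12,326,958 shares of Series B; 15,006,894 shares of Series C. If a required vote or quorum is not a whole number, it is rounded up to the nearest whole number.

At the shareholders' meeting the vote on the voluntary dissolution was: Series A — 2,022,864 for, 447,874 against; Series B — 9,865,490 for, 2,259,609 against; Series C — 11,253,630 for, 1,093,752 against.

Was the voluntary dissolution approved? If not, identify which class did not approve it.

Not approved — the Series C shares did not give the required vote.

Series A: 4/5 of 2528008 = 2022406.40, rounded up to 2022407; 2,022,407 required, 2,022,864 in favor — approved.
Series B: 4/5 of 12326958 = 9861566.40, rounded up to 9861567; 9,861,567 required, 9,865,490 in favor — approved.
Series C: 3/4 of 15006894 = 11255170.50, rounded up to 11255171; 11,255,171 required, 11,253,630 in favor — not approved.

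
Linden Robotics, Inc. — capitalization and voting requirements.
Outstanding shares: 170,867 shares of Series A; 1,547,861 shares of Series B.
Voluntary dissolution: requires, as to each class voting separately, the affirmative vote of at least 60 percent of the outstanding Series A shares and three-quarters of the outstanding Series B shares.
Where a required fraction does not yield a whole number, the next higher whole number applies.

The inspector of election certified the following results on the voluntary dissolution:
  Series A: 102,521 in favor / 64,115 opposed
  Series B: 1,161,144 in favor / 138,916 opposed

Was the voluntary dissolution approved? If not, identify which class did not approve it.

Approved — every class gave the required vote.

Series A: 3/5 of 170867 = 102520.20, rounded up to 102521; 102,521 required, 102,521 in favor — approved.
Series B: 3/4 of 1547861 = 1160895.75, rounded up to 1160896; 1,160,896 required, 1,161,144 in favor — approved.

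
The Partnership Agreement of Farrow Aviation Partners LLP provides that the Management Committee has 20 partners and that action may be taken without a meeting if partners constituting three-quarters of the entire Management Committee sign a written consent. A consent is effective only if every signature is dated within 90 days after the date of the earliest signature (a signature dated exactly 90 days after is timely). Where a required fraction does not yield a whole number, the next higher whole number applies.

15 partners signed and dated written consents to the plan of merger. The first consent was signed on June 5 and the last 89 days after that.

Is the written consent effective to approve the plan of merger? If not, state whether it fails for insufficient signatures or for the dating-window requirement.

Effective — both the signature and dating-window requirements are satisfied.

Signatures required: three-quarters of 20 — 3/4 of 20 = 15, so 15 needed; 15 signed. Sufficient.
Dating window: the latest signature is 89 days after the earliest; the limit is 90 days. Within the window.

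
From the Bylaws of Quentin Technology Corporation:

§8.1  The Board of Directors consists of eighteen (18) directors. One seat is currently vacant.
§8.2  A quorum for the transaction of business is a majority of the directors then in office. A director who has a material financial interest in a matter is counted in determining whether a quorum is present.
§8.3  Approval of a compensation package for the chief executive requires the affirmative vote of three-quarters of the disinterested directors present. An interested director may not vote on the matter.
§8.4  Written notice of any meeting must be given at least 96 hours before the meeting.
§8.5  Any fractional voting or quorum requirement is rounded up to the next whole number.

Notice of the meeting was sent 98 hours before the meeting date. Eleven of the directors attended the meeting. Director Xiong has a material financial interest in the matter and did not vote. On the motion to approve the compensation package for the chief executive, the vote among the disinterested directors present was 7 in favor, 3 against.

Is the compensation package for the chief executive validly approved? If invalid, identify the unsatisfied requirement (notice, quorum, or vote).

Notice: 98 hours given; 96 required (98 ≥ 96). Satisfied.
Quorum: 11 present (interested directors count toward quorum); quorum is 9. Satisfied.
Vote: the compensation package for the chief executive requires three-fourths of the disinterested directors present (11 − 1 = 10). 3/4 of 10 = 7.50, rounded up to 8, so 8 affirmative votes are needed; 7 voted in favor. Not satisfied.

Invalid — vote requirement not satisfied.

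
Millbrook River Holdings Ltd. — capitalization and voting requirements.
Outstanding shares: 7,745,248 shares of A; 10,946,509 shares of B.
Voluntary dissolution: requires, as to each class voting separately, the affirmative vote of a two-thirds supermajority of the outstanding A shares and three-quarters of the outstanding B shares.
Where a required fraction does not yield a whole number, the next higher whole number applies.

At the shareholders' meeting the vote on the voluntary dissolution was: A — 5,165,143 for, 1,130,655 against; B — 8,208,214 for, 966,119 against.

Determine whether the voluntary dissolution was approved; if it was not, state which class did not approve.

Not approved — the B shares did not give the required vote.

A: 2/3 of 7745248 = 5163498.67, rounded up to 5163499; 5,163,499 required, 5,165,143 in favor — approved.
B: 3/4 of 10946509 = 8209881.75, rounded up to 8209882; 8,209,882 required, 8,208,214 in favor — not approved.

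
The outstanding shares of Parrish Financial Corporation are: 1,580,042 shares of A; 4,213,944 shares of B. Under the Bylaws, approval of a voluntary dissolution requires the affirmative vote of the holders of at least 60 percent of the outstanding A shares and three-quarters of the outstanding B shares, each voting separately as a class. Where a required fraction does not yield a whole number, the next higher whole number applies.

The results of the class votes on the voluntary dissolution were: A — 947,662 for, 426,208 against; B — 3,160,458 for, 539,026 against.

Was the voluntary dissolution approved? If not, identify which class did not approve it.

A: 3/5 of 1580042 = 948025.20, rounded up to 948026; 948,026 required, 947,662 in favor — not approved.
B: 3/4 of 4213944 = 3160458; 3,160,458 required, 3,160,458 in favor — approved.

Not approved — the A shares did not give the required vote.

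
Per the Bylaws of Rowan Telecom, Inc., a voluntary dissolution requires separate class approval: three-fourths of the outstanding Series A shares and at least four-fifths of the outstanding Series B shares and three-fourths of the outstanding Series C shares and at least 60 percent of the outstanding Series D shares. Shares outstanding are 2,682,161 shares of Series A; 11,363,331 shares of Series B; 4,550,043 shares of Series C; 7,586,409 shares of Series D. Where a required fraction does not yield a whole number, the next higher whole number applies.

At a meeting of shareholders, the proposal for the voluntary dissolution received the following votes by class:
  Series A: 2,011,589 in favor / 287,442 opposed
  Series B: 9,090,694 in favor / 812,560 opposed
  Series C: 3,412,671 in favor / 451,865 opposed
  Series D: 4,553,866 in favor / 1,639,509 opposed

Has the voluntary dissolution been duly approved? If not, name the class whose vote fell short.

Series A: 3/4 of 2682161 = 2011620.75, rounded up to 2011621; 2,011,621 required, 2,011,589 in favor — not approved.
Series B: 4/5 of 11363331 = 9090664.80, rounded up to 9090665; 9,090,665 required, 9,090,694 in favor — approved.
Series C: 3/4 of 4550043 = 3412532.25, rounded up to 3412533; 3,412,533 required, 3,412,671 in favor — approved.
Series D: 3/5 of 7586409 = 4551845.40, rounded up to 4551846; 4,551,846 required, 4,553,866 in favor — approved.

Not approved — the Series A shares did not give the required vote.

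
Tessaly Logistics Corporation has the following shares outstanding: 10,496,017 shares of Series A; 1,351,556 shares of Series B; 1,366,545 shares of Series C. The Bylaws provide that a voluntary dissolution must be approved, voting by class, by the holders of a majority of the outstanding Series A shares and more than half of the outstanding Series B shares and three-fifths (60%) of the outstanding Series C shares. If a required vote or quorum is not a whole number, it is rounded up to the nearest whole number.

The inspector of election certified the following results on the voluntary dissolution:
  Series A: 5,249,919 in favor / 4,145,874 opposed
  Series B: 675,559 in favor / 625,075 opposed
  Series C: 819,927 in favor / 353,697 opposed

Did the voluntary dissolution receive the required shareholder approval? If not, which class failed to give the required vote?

Not approved — the Series B shares did not give the required vote.

Series A: a majority of 10496017 is 5248009; 5,248,009 required, 5,249,919 in favor — approved.
Series B: a majority of 1351556 is 675779; 675,779 required, 675,559 in favor — not approved.
Series C: 3/5 of 1366545 = 819927; 819,927 required, 819,927 in favor — approved.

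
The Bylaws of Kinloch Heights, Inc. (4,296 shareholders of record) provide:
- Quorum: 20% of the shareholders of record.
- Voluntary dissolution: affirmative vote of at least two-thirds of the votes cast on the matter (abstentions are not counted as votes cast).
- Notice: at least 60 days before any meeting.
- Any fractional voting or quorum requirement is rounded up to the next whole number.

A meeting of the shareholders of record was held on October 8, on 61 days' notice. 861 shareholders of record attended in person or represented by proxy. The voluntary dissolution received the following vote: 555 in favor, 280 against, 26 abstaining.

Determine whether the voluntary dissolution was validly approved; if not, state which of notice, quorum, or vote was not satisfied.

Invalid — vote requirement not satisfied.

Notice: 61 days given; 60 required. Satisfied.
Quorum: 20% of 4,296 = 859.20, rounded up to 860; 861 present. Satisfied.
Vote: requires two-thirds of the votes cast (861 − 26 abstaining = 835); 2/3 of 835 = 556.67, rounded up to 557, so 557 needed; 555 in favor. Not satisfied.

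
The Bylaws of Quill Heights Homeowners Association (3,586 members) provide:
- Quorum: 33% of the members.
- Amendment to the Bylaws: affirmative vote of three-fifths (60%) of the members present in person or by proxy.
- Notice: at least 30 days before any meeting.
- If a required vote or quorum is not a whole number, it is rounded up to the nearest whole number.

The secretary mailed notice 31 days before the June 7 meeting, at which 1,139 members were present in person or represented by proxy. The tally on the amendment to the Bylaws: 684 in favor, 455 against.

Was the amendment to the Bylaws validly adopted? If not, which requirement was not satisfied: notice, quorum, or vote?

Notice: 31 days given; 30 required. Satisfied.
Quorum: 33% of 3,586 = 1,183.38, rounded up to 1,184; 1,139 present. Not satisfied.
Vote: requires three-fifths of those present (1,139); 3/5 of 1139 = 683.40, rounded up to 684, so 684 needed; 684 in favor. Satisfied.

Invalid — quorum requirement not satisfied.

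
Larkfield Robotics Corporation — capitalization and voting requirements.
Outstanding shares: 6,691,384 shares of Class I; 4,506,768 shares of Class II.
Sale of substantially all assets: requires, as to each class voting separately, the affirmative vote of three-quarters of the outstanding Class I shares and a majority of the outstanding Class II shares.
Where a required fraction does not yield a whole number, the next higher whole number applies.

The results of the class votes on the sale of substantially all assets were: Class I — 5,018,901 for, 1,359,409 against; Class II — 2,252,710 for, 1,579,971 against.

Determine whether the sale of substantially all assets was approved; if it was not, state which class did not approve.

Not approved — the Class II shares did not give the required vote.

Class I: 3/4 of 6691384 = 5018538; 5,018,538 required, 5,018,901 in favor — approved.
Class II: a majority of 4506768 is 2253385; 2,253,385 required, 2,252,710 in favor — not approved.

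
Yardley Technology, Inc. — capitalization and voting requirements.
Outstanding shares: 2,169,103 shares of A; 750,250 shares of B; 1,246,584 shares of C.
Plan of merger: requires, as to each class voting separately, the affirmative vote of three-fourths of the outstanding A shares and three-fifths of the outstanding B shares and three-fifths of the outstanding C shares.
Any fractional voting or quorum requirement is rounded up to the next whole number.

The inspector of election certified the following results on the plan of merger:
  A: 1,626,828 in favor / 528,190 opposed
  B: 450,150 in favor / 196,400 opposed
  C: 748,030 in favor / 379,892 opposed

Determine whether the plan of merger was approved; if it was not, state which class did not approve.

Approved — every class gave the required vote.

A: 3/4 of 2169103 = 1626827.25, rounded up to 1626828; 1,626,828 required, 1,626,828 in favor — approved.
B: 3/5 of 750250 = 450150; 450,150 required, 450,150 in favor — approved.
C: 3/5 of 1246584 = 747950.40, rounded up to 747951; 747,951 required, 748,030 in favor — approved.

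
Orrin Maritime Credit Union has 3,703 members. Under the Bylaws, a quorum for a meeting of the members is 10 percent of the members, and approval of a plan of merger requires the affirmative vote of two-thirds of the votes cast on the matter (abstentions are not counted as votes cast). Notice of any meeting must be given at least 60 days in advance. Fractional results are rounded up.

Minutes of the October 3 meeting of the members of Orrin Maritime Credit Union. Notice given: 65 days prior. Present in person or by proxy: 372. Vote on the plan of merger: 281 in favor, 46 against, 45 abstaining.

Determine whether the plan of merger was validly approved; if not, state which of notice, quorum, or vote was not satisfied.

Notice: 65 days given; 60 required. Satisfied.
Quorum: 10% of 3,703 = 370.30, rounded up to 371; 372 present. Satisfied.
Vote: requires two-thirds of the votes cast (372 − 45 abstaining = 327); 2/3 of 327 = 218, so 218 needed; 281 in favor. Satisfied.

Valid — all requirements satisfied.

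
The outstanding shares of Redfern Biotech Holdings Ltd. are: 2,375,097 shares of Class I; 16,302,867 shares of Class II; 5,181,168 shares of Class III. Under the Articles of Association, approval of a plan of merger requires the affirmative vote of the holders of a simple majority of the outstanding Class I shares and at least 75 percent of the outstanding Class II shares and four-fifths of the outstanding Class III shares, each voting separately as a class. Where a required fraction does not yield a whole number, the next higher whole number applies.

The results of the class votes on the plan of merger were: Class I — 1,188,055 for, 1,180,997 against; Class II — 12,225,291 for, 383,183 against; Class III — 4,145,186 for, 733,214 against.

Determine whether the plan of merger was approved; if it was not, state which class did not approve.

Not approved — the Class II shares did not give the required vote.

Class I: a majority of 2375097 is 1187549; 1,187,549 required, 1,188,055 in favor — approved.
Class II: 3/4 of 16302867 = 12227150.25, rounded up to 12227151; 12,227,151 required, 12,225,291 in favor — not approved.
Class III: 4/5 of 5181168 = 4144934.40, rounded up to 4144935; 4,144,935 required, 4,145,186 in favor — approved.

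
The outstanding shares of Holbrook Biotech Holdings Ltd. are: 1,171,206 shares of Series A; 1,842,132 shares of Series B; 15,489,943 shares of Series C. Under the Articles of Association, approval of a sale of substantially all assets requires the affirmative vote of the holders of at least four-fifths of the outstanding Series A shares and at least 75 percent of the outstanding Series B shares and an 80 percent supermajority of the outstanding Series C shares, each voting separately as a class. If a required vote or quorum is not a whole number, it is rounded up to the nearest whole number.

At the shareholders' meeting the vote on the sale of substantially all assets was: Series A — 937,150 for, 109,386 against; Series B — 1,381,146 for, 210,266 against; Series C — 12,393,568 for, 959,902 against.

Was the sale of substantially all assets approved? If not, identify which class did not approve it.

Not approved — the Series B shares did not give the required vote.

Series A: 4/5 of 1171206 = 936964.80, rounded up to 936965; 936,965 required, 937,150 in favor — approved.
Series B: 3/4 of 1842132 = 1381599; 1,381,599 required, 1,381,146 in favor — not approved.
Series C: 4/5 of 15489943 = 12391954.40, rounded up to 12391955; 12,391,955 required, 12,393,568 in favor — approved.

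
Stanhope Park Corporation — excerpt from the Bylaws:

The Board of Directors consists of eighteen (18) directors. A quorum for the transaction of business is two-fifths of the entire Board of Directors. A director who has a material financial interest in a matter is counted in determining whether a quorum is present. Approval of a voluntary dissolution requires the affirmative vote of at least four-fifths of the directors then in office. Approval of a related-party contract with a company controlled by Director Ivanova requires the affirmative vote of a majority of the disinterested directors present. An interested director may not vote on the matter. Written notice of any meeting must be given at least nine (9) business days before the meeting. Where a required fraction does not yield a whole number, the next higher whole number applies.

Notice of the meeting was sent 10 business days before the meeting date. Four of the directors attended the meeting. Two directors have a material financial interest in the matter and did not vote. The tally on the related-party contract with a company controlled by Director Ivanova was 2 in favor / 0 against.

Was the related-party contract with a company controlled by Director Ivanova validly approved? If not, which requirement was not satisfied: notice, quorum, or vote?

Notice: 10 business days given; 9 required (10 ≥ 9). Satisfied.
Quorum: 4 present (interested directors count toward quorum); quorum is 8. Not satisfied.
Vote: the related-party contract with a company controlled by Director Ivanova requires a majority of the disinterested directors present (4 − 2 = 2). A majority of 2 is 2, so 2 affirmative votes are needed; 2 voted in favor. Satisfied. (Moot — without a quorum no business can be validly transacted.)

Invalid — quorum requirement not satisfied.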